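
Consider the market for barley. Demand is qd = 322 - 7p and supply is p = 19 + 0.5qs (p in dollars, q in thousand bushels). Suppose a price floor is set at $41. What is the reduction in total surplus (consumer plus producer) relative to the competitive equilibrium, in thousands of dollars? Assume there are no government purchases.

Rearranging supply gives qs = 2p - 38. Setting quantity demanded equal to quantity supplied, 322 - 7p = 2p - 38, gives p* = 40 and q* = 42.
The floor of 41 is above the equilibrium price 40, so it binds.
At p = 41: qd = 322 - 7·41 = 35 and qs = 2·41 - 38 = 44.
Quantity traded falls to 35. At q = 35 the demand price is (322 - 35)/7 = 41 and the supply price is (38 + 35)/2 = 36.5.
Deadweight loss = ½ · (41 - 36.5) · (42 - 35) = ½ · 4.5 · 7 = 15.75.

15.75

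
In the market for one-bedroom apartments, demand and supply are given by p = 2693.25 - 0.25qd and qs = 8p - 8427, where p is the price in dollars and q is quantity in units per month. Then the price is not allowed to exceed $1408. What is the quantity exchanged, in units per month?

Rearranging demand gives qd = 10773 - 4p. Equilibrium: 10773 - 4p = 8p - 8427, so 19200 = 12p and p* = 1600, q* = 4373.
Since 1408 < 1600, the ceiling is binding.
At p = 1408: qd = 10773 - 4·1408 = 5141 and qs = 8·1408 - 8427 = 2837.
The quantity actually transacted is the short side, supply: 2837.

2837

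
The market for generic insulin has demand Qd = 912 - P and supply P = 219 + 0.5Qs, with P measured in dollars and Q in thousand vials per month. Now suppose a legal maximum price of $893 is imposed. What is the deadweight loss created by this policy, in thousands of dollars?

Rearranging supply gives Qs = 2P - 438. Without the control the market clears where 912 - P = 2P - 438, i.e. P* = 450 and Q* = 462.
The ceiling of 893 is above the equilibrium price 450, so it is not binding; the market clears at P* = 450, Q* = 462.
Since the control does not bind, no trades are prevented and deadweight loss is zero.

0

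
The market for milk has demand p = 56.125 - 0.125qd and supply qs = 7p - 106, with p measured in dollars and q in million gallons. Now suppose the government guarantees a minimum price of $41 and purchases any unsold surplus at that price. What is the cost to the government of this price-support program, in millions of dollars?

2460

Rearranging demand gives qd = 449 - 8p. Without the control the market clears where 449 - 8p = 7p - 106, i.e. p* = 37 and q* = 153.
Since 41 > 37, the floor is binding.
At p = 41: qd = 449 - 8·41 = 121 and qs = 7·41 - 106 = 181.
Surplus = qs - qd = 60.
Government expenditure = surplus × support price = 60 × 41 = 2460.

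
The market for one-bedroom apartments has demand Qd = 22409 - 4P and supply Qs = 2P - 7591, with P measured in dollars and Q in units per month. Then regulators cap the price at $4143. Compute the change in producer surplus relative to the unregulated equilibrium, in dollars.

Equilibrium: 22409 - 4P = 2P - 7591, so 30000 = 6P and P* = 5000, Q* = 2409.
Since 4143 < 5000, the ceiling is binding.
At P = 4143: Qd = 22409 - 4·4143 = 5837 and Qs = 2·4143 - 7591 = 695.
Producer surplus without the control is ½ · (5000 - 3795.5) · 2409 = 1450820.25.
With the ceiling, producers sell 695 units at 4143, so PS = ½ · (4143 - 3795.5) · 695 = 120756.25.
Change in producer surplus = 120756.25 - 1450820.25 = -1330064.

-1330064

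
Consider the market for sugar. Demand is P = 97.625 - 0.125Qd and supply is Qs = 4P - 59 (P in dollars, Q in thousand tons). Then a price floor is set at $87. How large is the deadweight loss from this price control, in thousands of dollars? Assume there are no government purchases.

3468

Rearranging demand gives Qd = 781 - 8P. Setting quantity demanded equal to quantity supplied, 781 - 8P = 4P - 59, gives P* = 70 and Q* = 221.
Since 87 > 70, the floor is binding.
At P = 87: Qd = 781 - 8·87 = 85 and Qs = 4·87 - 59 = 289.
Quantity traded falls to 85. At Q = 85 the demand price is (781 - 85)/8 = 87 and the supply price is (59 + 85)/4 = 36.
Deadweight loss = ½ · (87 - 36) · (221 - 85) = ½ · 51 · 136 = 3468.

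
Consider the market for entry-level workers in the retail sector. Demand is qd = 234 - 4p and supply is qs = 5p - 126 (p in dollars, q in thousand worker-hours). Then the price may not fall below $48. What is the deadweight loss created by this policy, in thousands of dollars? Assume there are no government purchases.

In a free market, 234 - 4p = 5p - 126 gives the equilibrium p* = 40, q* = 74.
Because the floor (48) lies above the market-clearing price, it is binding.
At p = 48: qd = 234 - 4·48 = 42 and qs = 5·48 - 126 = 114.
Quantity traded falls to 42. At q = 42 the demand price is (234 - 42)/4 = 48 and the supply price is (126 + 42)/5 = 33.6.
Deadweight loss = ½ · (48 - 33.6) · (74 - 42) = ½ · 14.4 · 32 = 230.4.

230.4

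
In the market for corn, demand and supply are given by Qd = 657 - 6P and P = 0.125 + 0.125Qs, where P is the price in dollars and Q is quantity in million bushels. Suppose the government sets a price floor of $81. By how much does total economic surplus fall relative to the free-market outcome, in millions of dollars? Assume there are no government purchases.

6069

Rearranging supply gives Qs = 8P - 1. Setting quantity demanded equal to quantity supplied, 657 - 6P = 8P - 1, gives P* = 47 and Q* = 375.
The floor of 81 is above the equilibrium price 47, so it binds.
At P = 81: Qd = 657 - 6·81 = 171 and Qs = 8·81 - 1 = 647.
Quantity traded falls to 171. At Q = 171 the demand price is (657 - 171)/6 = 81 and the supply price is (1 + 171)/8 = 21.5.
Deadweight loss = ½ · (81 - 21.5) · (375 - 171) = ½ · 59.5 · 204 = 6069.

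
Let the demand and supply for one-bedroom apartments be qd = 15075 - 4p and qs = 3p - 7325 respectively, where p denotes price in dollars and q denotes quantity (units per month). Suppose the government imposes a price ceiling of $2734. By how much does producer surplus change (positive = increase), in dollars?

-734416

Setting quantity demanded equal to quantity supplied, 15075 - 4p = 3p - 7325, gives p* = 3200 and q* = 2275.
Because the ceiling (2734) lies below the market-clearing price, it is binding.
At p = 2734: qd = 15075 - 4·2734 = 4139 and qs = 3·2734 - 7325 = 877.
Producer surplus without the control is ½ · (3200 - 7325/3) · 2275 = 5175625/6.
With the ceiling, producers sell 877 units at 2734, so PS = ½ · (2734 - 7325/3) · 877 = 769129/6.
Change in producer surplus = 769129/6 - 5175625/6 = -734416.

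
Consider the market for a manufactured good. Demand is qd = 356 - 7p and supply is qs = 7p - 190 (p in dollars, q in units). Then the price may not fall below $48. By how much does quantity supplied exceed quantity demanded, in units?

126

Without the control the market clears where 356 - 7p = 7p - 190, i.e. p* = 39 and q* = 83.
The floor of 48 is above the equilibrium price 39, so it binds.
At p = 48: qd = 356 - 7·48 = 20 and qs = 7·48 - 190 = 146.
Surplus = qs - qd = 146 - 20 = 126.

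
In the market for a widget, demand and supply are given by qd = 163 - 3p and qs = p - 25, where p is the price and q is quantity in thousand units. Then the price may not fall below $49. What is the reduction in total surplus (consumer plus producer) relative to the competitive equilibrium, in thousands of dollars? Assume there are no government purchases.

24

In a free market, 163 - 3p = p - 25 gives the equilibrium p* = 47, q* = 22.
Since 49 > 47, the floor is binding.
At p = 49: qd = 163 - 3·49 = 16 and qs = 49 - 25 = 24.
Quantity traded falls to 16. At q = 16 the demand price is (163 - 16)/3 = 49 and the supply price is 25 + 16 = 41.
Deadweight loss = ½ · (49 - 41) · (22 - 16) = ½ · 8 · 6 = 24.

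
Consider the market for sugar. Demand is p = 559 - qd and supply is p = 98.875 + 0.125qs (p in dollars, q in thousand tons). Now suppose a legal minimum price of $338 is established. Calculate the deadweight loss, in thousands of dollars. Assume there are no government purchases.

19881

Rearranging demand gives qd = 559 - p; rearranging supply gives qs = 8p - 791. Without the control the market clears where 559 - p = 8p - 791, i.e. p* = 150 and q* = 409.
Because the floor (338) lies above the market-clearing price, it is binding.
At p = 338: qd = 559 - 338 = 221 and qs = 8·338 - 791 = 1913.
Quantity traded falls to 221. At q = 221 the demand price is 559 - 221 = 338 and the supply price is (791 + 221)/8 = 126.5.
Deadweight loss = ½ · (338 - 126.5) · (409 - 221) = ½ · 211.5 · 188 = 19881.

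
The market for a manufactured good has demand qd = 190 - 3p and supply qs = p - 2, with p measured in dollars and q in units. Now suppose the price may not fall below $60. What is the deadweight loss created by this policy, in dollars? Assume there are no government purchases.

Without the control the market clears where 190 - 3p = p - 2, i.e. p* = 48 and q* = 46.
The floor of 60 is above the equilibrium price 48, so it binds.
At p = 60: qd = 190 - 3·60 = 10 and qs = 60 - 2 = 58.
Quantity traded falls to 10. At q = 10 the demand price is (190 - 10)/3 = 60 and the supply price is 2 + 10 = 12.
Deadweight loss = ½ · (60 - 12) · (46 - 10) = ½ · 48 · 36 = 864.

864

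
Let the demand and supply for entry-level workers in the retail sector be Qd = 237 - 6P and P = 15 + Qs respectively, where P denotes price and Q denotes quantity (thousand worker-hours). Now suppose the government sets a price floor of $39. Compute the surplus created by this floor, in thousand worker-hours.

21

Rearranging supply gives Qs = P - 15. Equilibrium: 237 - 6P = P - 15, so 252 = 7P and P* = 36, Q* = 21.
Because the floor (39) lies above the market-clearing price, it is binding.
At P = 39: Qd = 237 - 6·39 = 3 and Qs = 39 - 15 = 24.
Surplus = Qs - Qd = 24 - 3 = 21.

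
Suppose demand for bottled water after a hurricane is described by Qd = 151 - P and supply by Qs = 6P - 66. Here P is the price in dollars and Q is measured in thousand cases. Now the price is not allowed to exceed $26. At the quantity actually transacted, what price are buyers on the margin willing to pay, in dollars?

Without the control the market clears where 151 - P = 6P - 66, i.e. P* = 31 and Q* = 120.
The ceiling of 26 is below the equilibrium price 31, so it binds.
At P = 26: Qd = 151 - 26 = 125 and Qs = 6·26 - 66 = 90.
Only 90 units reach the market. On the demand curve, the marginal buyer's willingness to pay at Q = 90 is (151 - 90) = 61.

61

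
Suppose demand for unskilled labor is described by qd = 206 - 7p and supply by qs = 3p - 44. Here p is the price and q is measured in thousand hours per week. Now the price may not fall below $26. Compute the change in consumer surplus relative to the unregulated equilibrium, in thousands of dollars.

In a free market, 206 - 7p = 3p - 44 gives the equilibrium p* = 25, q* = 31.
The floor of 26 is above the equilibrium price 25, so it binds.
At p = 26: qd = 206 - 7·26 = 24 and qs = 3·26 - 44 = 34.
Consumer surplus without the control is ½ · (206/7 - 25) · 31 = 961/14.
With the floor, consumers buy 24 units at 26, so CS = ½ · (206/7 - 26) · 24 = 288/7.
Change in consumer surplus = 288/7 - 961/14 = -27.5.

-27.5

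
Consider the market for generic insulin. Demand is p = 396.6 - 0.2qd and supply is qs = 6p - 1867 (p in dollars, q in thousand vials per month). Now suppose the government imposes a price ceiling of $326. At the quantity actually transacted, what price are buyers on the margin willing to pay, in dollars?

378.8

Rearranging demand gives qd = 1983 - 5p. Equilibrium: 1983 - 5p = 6p - 1867, so 3850 = 11p and p* = 350, q* = 233.
Since 326 < 350, the ceiling is binding.
At p = 326: qd = 1983 - 5·326 = 353 and qs = 6·326 - 1867 = 89.
Only 89 units reach the market. On the demand curve, the marginal buyer's willingness to pay at q = 89 is (1983 - 89)/5 = 378.8.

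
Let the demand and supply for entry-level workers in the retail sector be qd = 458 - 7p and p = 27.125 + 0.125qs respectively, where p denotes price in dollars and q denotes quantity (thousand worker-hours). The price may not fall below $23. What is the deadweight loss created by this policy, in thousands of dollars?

Rearranging supply gives qs = 8p - 217. In a free market, 458 - 7p = 8p - 217 gives the equilibrium p* = 45, q* = 143.
The floor of 23 is below the equilibrium price 45, so it is not binding; the market clears at p* = 45, q* = 143.
Since the control does not bind, no trades are prevented and deadweight loss is zero.

0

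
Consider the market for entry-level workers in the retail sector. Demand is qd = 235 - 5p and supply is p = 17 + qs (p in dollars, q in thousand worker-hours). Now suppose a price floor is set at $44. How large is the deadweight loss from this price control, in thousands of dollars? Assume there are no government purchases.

Rearranging supply gives qs = p - 17. In a free market, 235 - 5p = p - 17 gives the equilibrium p* = 42, q* = 25.
The floor of 44 is above the equilibrium price 42, so it binds.
At p = 44: qd = 235 - 5·44 = 15 and qs = 44 - 17 = 27.
Quantity traded falls to 15. At q = 15 the demand price is (235 - 15)/5 = 44 and the supply price is 17 + 15 = 32.
Deadweight loss = ½ · (44 - 32) · (25 - 15) = ½ · 12 · 10 = 60.

60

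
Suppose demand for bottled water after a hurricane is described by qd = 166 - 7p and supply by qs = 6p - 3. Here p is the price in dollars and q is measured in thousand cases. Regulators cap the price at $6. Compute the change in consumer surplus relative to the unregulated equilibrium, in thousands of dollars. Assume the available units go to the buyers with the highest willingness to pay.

Without the control the market clears where 166 - 7p = 6p - 3, i.e. p* = 13 and q* = 75.
Since 6 < 13, the ceiling is binding.
At p = 6: qd = 166 - 7·6 = 124 and qs = 6·6 - 3 = 33.
Consumer surplus without the control is ½ · (166/7 - 13) · 75 = 5625/14.
With the ceiling, 33 units are sold at 6 (assume they go to the highest-value buyers). The demand price at q = 33 is 19, so CS = ½ · [(166/7 - 6) + (19 - 6)] · 33 = 7095/14.
Change in consumer surplus = 7095/14 - 5625/14 = 105.

105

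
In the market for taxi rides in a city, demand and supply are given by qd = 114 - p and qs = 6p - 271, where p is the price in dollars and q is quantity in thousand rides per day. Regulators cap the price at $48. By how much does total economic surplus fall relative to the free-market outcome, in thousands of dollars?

1029

Equilibrium: 114 - p = 6p - 271, so 385 = 7p and p* = 55, q* = 59.
Because the ceiling (48) lies below the market-clearing price, it is binding.
At p = 48: qd = 114 - 48 = 66 and qs = 6·48 - 271 = 17.
Quantity traded falls to 17. At q = 17 the demand price is 114 - 17 = 97 and the supply price is (271 + 17)/6 = 48.
Deadweight loss = ½ · (97 - 48) · (59 - 17) = ½ · 49 · 42 = 1029.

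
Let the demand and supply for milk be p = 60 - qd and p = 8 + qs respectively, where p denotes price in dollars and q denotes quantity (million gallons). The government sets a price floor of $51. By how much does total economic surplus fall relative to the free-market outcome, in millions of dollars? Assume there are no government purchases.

289

Rearranging demand gives qd = 60 - p; rearranging supply gives qs = p - 8. Without the control the market clears where 60 - p = p - 8, i.e. p* = 34 and q* = 26.
Because the floor (51) lies above the market-clearing price, it is binding.
At p = 51: qd = 60 - 51 = 9 and qs = 51 - 8 = 43.
Quantity traded falls to 9. At q = 9 the demand price is 60 - 9 = 51 and the supply price is 8 + 9 = 17.
Deadweight loss = ½ · (51 - 17) · (26 - 9) = ½ · 34 · 17 = 289.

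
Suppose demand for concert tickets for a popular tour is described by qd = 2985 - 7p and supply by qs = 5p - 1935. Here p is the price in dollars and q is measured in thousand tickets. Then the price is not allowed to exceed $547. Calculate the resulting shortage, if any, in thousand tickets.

Without the control the market clears where 2985 - 7p = 5p - 1935, i.e. p* = 410 and q* = 115.
Since 547 is above p* = 410, the ceiling does not bind and the free-market outcome prevails.
Since the control does not bind, there is no shortage.

0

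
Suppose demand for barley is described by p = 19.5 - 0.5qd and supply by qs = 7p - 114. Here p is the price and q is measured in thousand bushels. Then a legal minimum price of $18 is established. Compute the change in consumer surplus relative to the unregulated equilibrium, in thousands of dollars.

-4

Rearranging demand gives qd = 39 - 2p. Equilibrium: 39 - 2p = 7p - 114, so 153 = 9p and p* = 17, q* = 5.
Since 18 > 17, the floor is binding.
At p = 18: qd = 39 - 2·18 = 3 and qs = 7·18 - 114 = 12.
Consumer surplus without the control is ½ · (19.5 - 17) · 5 = 6.25.
With the floor, consumers buy 3 units at 18, so CS = ½ · (19.5 - 18) · 3 = 2.25.
Change in consumer surplus = 2.25 - 6.25 = -4.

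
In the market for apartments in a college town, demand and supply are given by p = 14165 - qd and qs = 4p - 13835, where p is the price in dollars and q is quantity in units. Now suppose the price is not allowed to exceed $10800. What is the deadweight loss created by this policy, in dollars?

0

Rearranging demand gives qd = 14165 - p. In a free market, 14165 - p = 4p - 13835 gives the equilibrium p* = 5600, q* = 8565.
Since 10800 is above p* = 5600, the ceiling does not bind and the free-market outcome prevails.
Since the control does not bind, no trades are prevented and deadweight loss is zero.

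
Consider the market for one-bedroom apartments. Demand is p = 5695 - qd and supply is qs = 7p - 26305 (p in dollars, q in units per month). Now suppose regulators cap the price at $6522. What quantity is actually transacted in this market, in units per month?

Rearranging demand gives qd = 5695 - p. Setting quantity demanded equal to quantity supplied, 5695 - p = 7p - 26305, gives p* = 4000 and q* = 1695.
The ceiling of 6522 is above the equilibrium price 4000, so it is not binding; the market clears at p* = 4000, q* = 1695.

1695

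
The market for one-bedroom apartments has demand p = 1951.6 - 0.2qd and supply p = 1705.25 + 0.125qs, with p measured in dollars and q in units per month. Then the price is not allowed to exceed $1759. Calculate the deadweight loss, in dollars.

Rearranging demand gives qd = 9758 - 5p; rearranging supply gives qs = 8p - 13642. Setting quantity demanded equal to quantity supplied, 9758 - 5p = 8p - 13642, gives p* = 1800 and q* = 758.
Since 1759 < 1800, the ceiling is binding.
At p = 1759: qd = 9758 - 5·1759 = 963 and qs = 8·1759 - 13642 = 430.
Quantity traded falls to 430. At q = 430 the demand price is (9758 - 430)/5 = 1865.6 and the supply price is (13642 + 430)/8 = 1759.
Deadweight loss = ½ · (1865.6 - 1759) · (758 - 430) = ½ · 106.6 · 328 = 17482.4.

17482.4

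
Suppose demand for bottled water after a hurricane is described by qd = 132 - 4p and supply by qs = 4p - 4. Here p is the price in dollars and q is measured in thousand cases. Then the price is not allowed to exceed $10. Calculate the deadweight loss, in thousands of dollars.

Setting quantity demanded equal to quantity supplied, 132 - 4p = 4p - 4, gives p* = 17 and q* = 64.
Since 10 < 17, the ceiling is binding.
At p = 10: qd = 132 - 4·10 = 92 and qs = 4·10 - 4 = 36.
Quantity traded falls to 36. At q = 36 the demand price is (132 - 36)/4 = 24 and the supply price is (4 + 36)/4 = 10.
Deadweight loss = ½ · (24 - 10) · (64 - 36) = ½ · 14 · 28 = 196.

196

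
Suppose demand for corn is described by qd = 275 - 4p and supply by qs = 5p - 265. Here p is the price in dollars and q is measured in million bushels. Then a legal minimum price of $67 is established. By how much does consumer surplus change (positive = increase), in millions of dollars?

-147

Setting quantity demanded equal to quantity supplied, 275 - 4p = 5p - 265, gives p* = 60 and q* = 35.
The floor of 67 is above the equilibrium price 60, so it binds.
At p = 67: qd = 275 - 4·67 = 7 and qs = 5·67 - 265 = 70.
Consumer surplus without the control is ½ · (68.75 - 60) · 35 = 153.125.
With the floor, consumers buy 7 units at 67, so CS = ½ · (68.75 - 67) · 7 = 6.125.
Change in consumer surplus = 6.125 - 153.125 = -147.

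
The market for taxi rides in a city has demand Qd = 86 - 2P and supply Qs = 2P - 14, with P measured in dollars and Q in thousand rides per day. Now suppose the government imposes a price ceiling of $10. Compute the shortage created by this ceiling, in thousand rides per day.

In a free market, 86 - 2P = 2P - 14 gives the equilibrium P* = 25, Q* = 36.
Because the ceiling (10) lies below the market-clearing price, it is binding.
At P = 10: Qd = 86 - 2·10 = 66 and Qs = 2·10 - 14 = 6.
Shortage = Qd - Qs = 66 - 6 = 60.

60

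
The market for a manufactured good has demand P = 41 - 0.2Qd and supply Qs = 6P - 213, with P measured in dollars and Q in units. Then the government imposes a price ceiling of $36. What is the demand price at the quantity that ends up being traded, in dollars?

40.4

Rearranging demand gives Qd = 205 - 5P. Equilibrium: 205 - 5P = 6P - 213, so 418 = 11P and P* = 38, Q* = 15.
Since 36 < 38, the ceiling is binding.
At P = 36: Qd = 205 - 5·36 = 25 and Qs = 6·36 - 213 = 3.
Only 3 units reach the market. On the demand curve, the marginal buyer's willingness to pay at Q = 3 is (205 - 3)/5 = 40.4.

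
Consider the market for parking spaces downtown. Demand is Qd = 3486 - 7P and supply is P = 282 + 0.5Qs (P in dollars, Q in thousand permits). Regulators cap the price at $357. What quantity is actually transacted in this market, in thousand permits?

150

Rearranging supply gives Qs = 2P - 564. Equilibrium: 3486 - 7P = 2P - 564, so 4050 = 9P and P* = 450, Q* = 336.
Since 357 < 450, the ceiling is binding.
At P = 357: Qd = 3486 - 7·357 = 987 and Qs = 2·357 - 564 = 150.
The quantity actually transacted is the short side, supply: 150.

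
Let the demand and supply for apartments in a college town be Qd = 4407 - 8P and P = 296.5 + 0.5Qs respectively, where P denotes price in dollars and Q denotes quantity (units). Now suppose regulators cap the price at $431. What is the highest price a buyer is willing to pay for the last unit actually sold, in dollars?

Rearranging supply gives Qs = 2P - 593. Setting quantity demanded equal to quantity supplied, 4407 - 8P = 2P - 593, gives P* = 500 and Q* = 407.
Because the ceiling (431) lies below the market-clearing price, it is binding.
At P = 431: Qd = 4407 - 8·431 = 959 and Qs = 2·431 - 593 = 269.
Only 269 units reach the market. On the demand curve, the marginal buyer's willingness to pay at Q = 269 is (4407 - 269)/8 = 517.25.

517.25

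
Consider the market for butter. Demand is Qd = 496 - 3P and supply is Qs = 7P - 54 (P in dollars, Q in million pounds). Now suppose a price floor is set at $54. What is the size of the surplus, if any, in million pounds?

0

Without the control the market clears where 496 - 3P = 7P - 54, i.e. P* = 55 and Q* = 331.
The floor of 54 is below the equilibrium price 55, so it is not binding; the market clears at P* = 55, Q* = 331.
Since the control does not bind, there is no surplus.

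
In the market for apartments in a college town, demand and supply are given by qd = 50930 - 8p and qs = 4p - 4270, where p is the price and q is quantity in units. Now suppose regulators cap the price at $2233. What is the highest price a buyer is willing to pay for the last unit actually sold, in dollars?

5783.5

In a free market, 50930 - 8p = 4p - 4270 gives the equilibrium p* = 4600, q* = 14130.
The ceiling of 2233 is below the equilibrium price 4600, so it binds.
At p = 2233: qd = 50930 - 8·2233 = 33066 and qs = 4·2233 - 4270 = 4662.
Only 4662 units reach the market. On the demand curve, the marginal buyer's willingness to pay at q = 4662 is (50930 - 4662)/8 = 5783.5.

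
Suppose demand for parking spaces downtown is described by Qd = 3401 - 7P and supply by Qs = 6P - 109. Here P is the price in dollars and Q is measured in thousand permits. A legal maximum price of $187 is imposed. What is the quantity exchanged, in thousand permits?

1013

Without the control the market clears where 3401 - 7P = 6P - 109, i.e. P* = 270 and Q* = 1511.
The ceiling of 187 is below the equilibrium price 270, so it binds.
At P = 187: Qd = 3401 - 7·187 = 2092 and Qs = 6·187 - 109 = 1013.
The quantity actually transacted is the short side, supply: 1013.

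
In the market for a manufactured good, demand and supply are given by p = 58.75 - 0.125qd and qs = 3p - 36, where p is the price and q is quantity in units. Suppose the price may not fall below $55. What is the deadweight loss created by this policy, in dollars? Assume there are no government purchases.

Rearranging demand gives qd = 470 - 8p. In a free market, 470 - 8p = 3p - 36 gives the equilibrium p* = 46, q* = 102.
Since 55 > 46, the floor is binding.
At p = 55: qd = 470 - 8·55 = 30 and qs = 3·55 - 36 = 129.
Quantity traded falls to 30. At q = 30 the demand price is (470 - 30)/8 = 55 and the supply price is (36 + 30)/3 = 22.
Deadweight loss = ½ · (55 - 22) · (102 - 30) = ½ · 33 · 72 = 1188.

1188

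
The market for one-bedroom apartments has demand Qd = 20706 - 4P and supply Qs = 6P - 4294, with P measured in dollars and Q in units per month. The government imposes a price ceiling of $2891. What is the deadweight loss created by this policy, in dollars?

Setting quantity demanded equal to quantity supplied, 20706 - 4P = 6P - 4294, gives P* = 2500 and Q* = 10706.
The ceiling of 2891 is above the equilibrium price 2500, so it is not binding; the market clears at P* = 2500, Q* = 10706.
Since the control does not bind, no trades are prevented and deadweight loss is zero.

0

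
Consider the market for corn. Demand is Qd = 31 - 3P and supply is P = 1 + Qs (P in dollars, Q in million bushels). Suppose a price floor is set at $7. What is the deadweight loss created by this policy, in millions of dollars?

0

Rearranging supply gives Qs = P - 1. Setting quantity demanded equal to quantity supplied, 31 - 3P = P - 1, gives P* = 8 and Q* = 7.
Since 7 is below P* = 8, the floor does not bind and the free-market outcome prevails.
Since the control does not bind, no trades are prevented and deadweight loss is zero.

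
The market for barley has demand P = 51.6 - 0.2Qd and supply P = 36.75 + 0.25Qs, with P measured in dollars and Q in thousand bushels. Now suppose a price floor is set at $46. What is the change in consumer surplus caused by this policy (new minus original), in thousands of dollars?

-30.5

Rearranging demand gives Qd = 258 - 5P; rearranging supply gives Qs = 4P - 147. Equilibrium: 258 - 5P = 4P - 147, so 405 = 9P and P* = 45, Q* = 33.
Since 46 > 45, the floor is binding.
At P = 46: Qd = 258 - 5·46 = 28 and Qs = 4·46 - 147 = 37.
Consumer surplus without the control is ½ · (51.6 - 45) · 33 = 108.9.
With the floor, consumers buy 28 units at 46, so CS = ½ · (51.6 - 46) · 28 = 78.4.
Change in consumer surplus = 78.4 - 108.9 = -30.5.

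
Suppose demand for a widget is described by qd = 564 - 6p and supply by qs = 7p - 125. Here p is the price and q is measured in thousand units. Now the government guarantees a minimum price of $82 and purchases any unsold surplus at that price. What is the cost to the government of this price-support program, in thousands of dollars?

Setting quantity demanded equal to quantity supplied, 564 - 6p = 7p - 125, gives p* = 53 and q* = 246.
Because the floor (82) lies above the market-clearing price, it is binding.
At p = 82: qd = 564 - 6·82 = 72 and qs = 7·82 - 125 = 449.
Surplus = qs - qd = 377.
Government expenditure = surplus × support price = 377 × 82 = 30914.

30914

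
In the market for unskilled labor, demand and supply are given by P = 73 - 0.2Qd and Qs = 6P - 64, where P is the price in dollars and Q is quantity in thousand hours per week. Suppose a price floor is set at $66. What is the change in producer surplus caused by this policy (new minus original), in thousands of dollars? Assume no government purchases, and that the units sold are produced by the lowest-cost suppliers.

-573.75

Rearranging demand gives Qd = 365 - 5P. Equilibrium: 365 - 5P = 6P - 64, so 429 = 11P and P* = 39, Q* = 170.
Because the floor (66) lies above the market-clearing price, it is binding.
At P = 66: Qd = 365 - 5·66 = 35 and Qs = 6·66 - 64 = 332.
Producer surplus without the control is ½ · (39 - 32/3) · 170 = 7225/3.
With the floor, 35 units are sold at 66. The supply price at Q = 35 is 16.5, so PS = ½ · [(66 - 32/3) + (66 - 16.5)] · 35 = 22015/12.
Change in producer surplus = 22015/12 - 7225/3 = -573.75.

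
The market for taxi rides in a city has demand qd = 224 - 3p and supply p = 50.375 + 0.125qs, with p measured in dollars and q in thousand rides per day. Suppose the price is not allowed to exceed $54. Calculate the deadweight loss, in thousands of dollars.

Rearranging supply gives qs = 8p - 403. In a free market, 224 - 3p = 8p - 403 gives the equilibrium p* = 57, q* = 53.
The ceiling of 54 is below the equilibrium price 57, so it binds.
At p = 54: qd = 224 - 3·54 = 62 and qs = 8·54 - 403 = 29.
Quantity traded falls to 29. At q = 29 the demand price is (224 - 29)/3 = 65 and the supply price is (403 + 29)/8 = 54.
Deadweight loss = ½ · (65 - 54) · (53 - 29) = ½ · 11 · 24 = 132.

132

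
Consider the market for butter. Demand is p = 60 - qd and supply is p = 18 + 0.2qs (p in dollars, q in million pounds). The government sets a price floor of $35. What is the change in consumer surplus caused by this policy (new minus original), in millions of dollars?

-300

Rearranging demand gives qd = 60 - p; rearranging supply gives qs = 5p - 90. Setting quantity demanded equal to quantity supplied, 60 - p = 5p - 90, gives p* = 25 and q* = 35.
Since 35 > 25, the floor is binding.
At p = 35: qd = 60 - 35 = 25 and qs = 5·35 - 90 = 85.
Consumer surplus without the control is ½ · (60 - 25) · 35 = 612.5.
With the floor, consumers buy 25 units at 35, so CS = ½ · (60 - 35) · 25 = 312.5.
Change in consumer surplus = 312.5 - 612.5 = -300.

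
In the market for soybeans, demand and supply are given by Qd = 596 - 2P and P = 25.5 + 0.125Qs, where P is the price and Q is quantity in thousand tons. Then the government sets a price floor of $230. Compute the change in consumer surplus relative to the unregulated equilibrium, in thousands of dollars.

-42900

Rearranging supply gives Qs = 8P - 204. Setting quantity demanded equal to quantity supplied, 596 - 2P = 8P - 204, gives P* = 80 and Q* = 436.
Because the floor (230) lies above the market-clearing price, it is binding.
At P = 230: Qd = 596 - 2·230 = 136 and Qs = 8·230 - 204 = 1636.
Consumer surplus without the control is ½ · (298 - 80) · 436 = 47524.
With the floor, consumers buy 136 units at 230, so CS = ½ · (298 - 230) · 136 = 4624.
Change in consumer surplus = 4624 - 47524 = -42900.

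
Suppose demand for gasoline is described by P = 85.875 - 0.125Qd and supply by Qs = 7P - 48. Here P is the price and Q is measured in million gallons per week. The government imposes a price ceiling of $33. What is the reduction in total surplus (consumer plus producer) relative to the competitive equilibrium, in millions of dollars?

1680

Rearranging demand gives Qd = 687 - 8P. Setting quantity demanded equal to quantity supplied, 687 - 8P = 7P - 48, gives P* = 49 and Q* = 295.
Since 33 < 49, the ceiling is binding.
At P = 33: Qd = 687 - 8·33 = 423 and Qs = 7·33 - 48 = 183.
Quantity traded falls to 183. At Q = 183 the demand price is (687 - 183)/8 = 63 and the supply price is (48 + 183)/7 = 33.
Deadweight loss = ½ · (63 - 33) · (295 - 183) = ½ · 30 · 112 = 1680.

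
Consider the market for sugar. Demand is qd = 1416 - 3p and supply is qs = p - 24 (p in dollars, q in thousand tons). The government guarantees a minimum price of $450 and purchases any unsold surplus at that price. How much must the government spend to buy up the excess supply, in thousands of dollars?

162000

Equilibrium: 1416 - 3p = p - 24, so 1440 = 4p and p* = 360, q* = 336.
Since 450 > 360, the floor is binding.
At p = 450: qd = 1416 - 3·450 = 66 and qs = 450 - 24 = 426.
Surplus = qs - qd = 360.
Government expenditure = surplus × support price = 360 × 450 = 162000.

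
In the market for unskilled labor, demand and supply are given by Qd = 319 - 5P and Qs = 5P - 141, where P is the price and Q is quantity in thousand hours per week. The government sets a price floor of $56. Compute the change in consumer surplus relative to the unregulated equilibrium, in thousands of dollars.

-640

Setting quantity demanded equal to quantity supplied, 319 - 5P = 5P - 141, gives P* = 46 and Q* = 89.
Because the floor (56) lies above the market-clearing price, it is binding.
At P = 56: Qd = 319 - 5·56 = 39 and Qs = 5·56 - 141 = 139.
Consumer surplus without the control is ½ · (63.8 - 46) · 89 = 792.1.
With the floor, consumers buy 39 units at 56, so CS = ½ · (63.8 - 56) · 39 = 152.1.
Change in consumer surplus = 152.1 - 792.1 = -640.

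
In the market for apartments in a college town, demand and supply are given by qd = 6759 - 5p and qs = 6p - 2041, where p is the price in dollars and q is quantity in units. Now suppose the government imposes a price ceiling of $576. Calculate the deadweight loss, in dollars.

Equilibrium: 6759 - 5p = 6p - 2041, so 8800 = 11p and p* = 800, q* = 2759.
Since 576 < 800, the ceiling is binding.
At p = 576: qd = 6759 - 5·576 = 3879 and qs = 6·576 - 2041 = 1415.
Quantity traded falls to 1415. At q = 1415 the demand price is (6759 - 1415)/5 = 1068.8 and the supply price is (2041 + 1415)/6 = 576.
Deadweight loss = ½ · (1068.8 - 576) · (2759 - 1415) = ½ · 492.8 · 1344 = 331161.6.

331161.6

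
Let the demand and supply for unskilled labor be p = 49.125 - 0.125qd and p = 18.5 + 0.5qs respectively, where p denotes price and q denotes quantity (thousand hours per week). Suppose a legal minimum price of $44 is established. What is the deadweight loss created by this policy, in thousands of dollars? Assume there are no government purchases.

20

Rearranging demand gives qd = 393 - 8p; rearranging supply gives qs = 2p - 37. Setting quantity demanded equal to quantity supplied, 393 - 8p = 2p - 37, gives p* = 43 and q* = 49.
Since 44 > 43, the floor is binding.
At p = 44: qd = 393 - 8·44 = 41 and qs = 2·44 - 37 = 51.
Quantity traded falls to 41. At q = 41 the demand price is (393 - 41)/8 = 44 and the supply price is (37 + 41)/2 = 39.
Deadweight loss = ½ · (44 - 39) · (49 - 41) = ½ · 5 · 8 = 20.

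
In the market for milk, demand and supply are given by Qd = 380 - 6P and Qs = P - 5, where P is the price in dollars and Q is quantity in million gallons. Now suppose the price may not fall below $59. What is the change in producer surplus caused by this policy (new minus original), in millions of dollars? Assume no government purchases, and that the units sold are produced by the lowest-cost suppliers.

Equilibrium: 380 - 6P = P - 5, so 385 = 7P and P* = 55, Q* = 50.
Since 59 > 55, the floor is binding.
At P = 59: Qd = 380 - 6·59 = 26 and Qs = 59 - 5 = 54.
Producer surplus without the control is ½ · (55 - 5) · 50 = 1250.
With the floor, 26 units are sold at 59. The supply price at Q = 26 is 31, so PS = ½ · [(59 - 5) + (59 - 31)] · 26 = 1066.
Change in producer surplus = 1066 - 1250 = -184.

-184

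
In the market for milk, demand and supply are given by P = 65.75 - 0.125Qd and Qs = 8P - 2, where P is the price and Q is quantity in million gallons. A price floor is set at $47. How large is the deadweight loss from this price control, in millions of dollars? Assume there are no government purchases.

Rearranging demand gives Qd = 526 - 8P. Setting quantity demanded equal to quantity supplied, 526 - 8P = 8P - 2, gives P* = 33 and Q* = 262.
The floor of 47 is above the equilibrium price 33, so it binds.
At P = 47: Qd = 526 - 8·47 = 150 and Qs = 8·47 - 2 = 374.
Quantity traded falls to 150. At Q = 150 the demand price is (526 - 150)/8 = 47 and the supply price is (2 + 150)/8 = 19.
Deadweight loss = ½ · (47 - 19) · (262 - 150) = ½ · 28 · 112 = 1568.

1568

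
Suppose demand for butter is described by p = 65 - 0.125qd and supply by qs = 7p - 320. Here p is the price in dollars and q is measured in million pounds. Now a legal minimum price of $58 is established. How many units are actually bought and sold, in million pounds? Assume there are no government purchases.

Rearranging demand gives qd = 520 - 8p. Setting quantity demanded equal to quantity supplied, 520 - 8p = 7p - 320, gives p* = 56 and q* = 72.
Since 58 > 56, the floor is binding.
At p = 58: qd = 520 - 8·58 = 56 and qs = 7·58 - 320 = 86.
The quantity actually transacted is the short side, demand: 56.

56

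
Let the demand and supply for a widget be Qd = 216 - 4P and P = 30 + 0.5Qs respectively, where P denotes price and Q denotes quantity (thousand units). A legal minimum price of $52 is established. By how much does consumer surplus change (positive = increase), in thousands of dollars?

Rearranging supply gives Qs = 2P - 60. Setting quantity demanded equal to quantity supplied, 216 - 4P = 2P - 60, gives P* = 46 and Q* = 32.
Since 52 > 46, the floor is binding.
At P = 52: Qd = 216 - 4·52 = 8 and Qs = 2·52 - 60 = 44.
Consumer surplus without the control is ½ · (54 - 46) · 32 = 128.
With the floor, consumers buy 8 units at 52, so CS = ½ · (54 - 52) · 8 = 8.
Change in consumer surplus = 8 - 128 = -120.

-120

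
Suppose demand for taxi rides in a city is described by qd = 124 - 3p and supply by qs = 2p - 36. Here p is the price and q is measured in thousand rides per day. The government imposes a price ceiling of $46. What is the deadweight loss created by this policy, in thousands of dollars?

In a free market, 124 - 3p = 2p - 36 gives the equilibrium p* = 32, q* = 28.
The ceiling of 46 is above the equilibrium price 32, so it is not binding; the market clears at p* = 32, q* = 28.
Since the control does not bind, no trades are prevented and deadweight loss is zero.

0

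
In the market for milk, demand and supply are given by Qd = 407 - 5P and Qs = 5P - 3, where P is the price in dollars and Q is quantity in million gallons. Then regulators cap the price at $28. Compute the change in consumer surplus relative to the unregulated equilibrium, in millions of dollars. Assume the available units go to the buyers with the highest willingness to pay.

1358.5

In a free market, 407 - 5P = 5P - 3 gives the equilibrium P* = 41, Q* = 202.
Because the ceiling (28) lies below the market-clearing price, it is binding.
At P = 28: Qd = 407 - 5·28 = 267 and Qs = 5·28 - 3 = 137.
Consumer surplus without the control is ½ · (81.4 - 41) · 202 = 4080.4.
With the ceiling, 137 units are sold at 28 (assume they go to the highest-value buyers). The demand price at Q = 137 is 54, so CS = ½ · [(81.4 - 28) + (54 - 28)] · 137 = 5438.9.
Change in consumer surplus = 5438.9 - 4080.4 = 1358.5.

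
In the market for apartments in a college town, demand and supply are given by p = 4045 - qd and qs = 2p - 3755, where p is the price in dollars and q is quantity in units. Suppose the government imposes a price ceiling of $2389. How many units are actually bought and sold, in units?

Rearranging demand gives qd = 4045 - p. Without the control the market clears where 4045 - p = 2p - 3755, i.e. p* = 2600 and q* = 1445.
Since 2389 < 2600, the ceiling is binding.
At p = 2389: qd = 4045 - 2389 = 1656 and qs = 2·2389 - 3755 = 1023.
The quantity actually transacted is the short side, supply: 1023.

1023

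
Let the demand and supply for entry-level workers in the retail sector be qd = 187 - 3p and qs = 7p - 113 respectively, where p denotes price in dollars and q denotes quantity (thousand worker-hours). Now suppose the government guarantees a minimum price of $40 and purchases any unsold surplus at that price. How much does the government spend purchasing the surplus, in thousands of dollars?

Without the control the market clears where 187 - 3p = 7p - 113, i.e. p* = 30 and q* = 97.
The floor of 40 is above the equilibrium price 30, so it binds.
At p = 40: qd = 187 - 3·40 = 67 and qs = 7·40 - 113 = 167.
Surplus = qs - qd = 100.
Government expenditure = surplus × support price = 100 × 40 = 4000.

4000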